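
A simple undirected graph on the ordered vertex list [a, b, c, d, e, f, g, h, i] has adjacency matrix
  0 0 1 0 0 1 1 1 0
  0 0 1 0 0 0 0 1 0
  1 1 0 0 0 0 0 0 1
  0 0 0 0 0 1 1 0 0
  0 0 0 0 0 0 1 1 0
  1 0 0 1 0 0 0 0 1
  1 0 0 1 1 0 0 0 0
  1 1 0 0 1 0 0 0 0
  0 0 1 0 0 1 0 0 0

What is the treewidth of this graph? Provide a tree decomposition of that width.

Treewidth 3.
One optimal decomposition is:
Bags: B1 = {b, c, f, i}  B2 = {a, b, c, f}  B3 = {a, b, f, h}  B4 = {a, d, f, h}  B5 = {a, d, g, h}  B6 = {d, e, g, h}
Tree: B1–B2, B2–B3, B3–B4, B4–B5, B5–B6

Every bag has size at most 4, so the width is 4 − 1 = 3 and tw(G) ≤ 3. For the lower bound: the 4 vertex sets {b,c,i}, {f}, {a}, {d,e,g,h} are disjoint, each induces a connected subgraph, and every pair is joined by at least one edge of G. Contracting each set to a single vertex therefore yields K_{4} as a minor, and since treewidth is minor-monotone, tw(G) ≥ tw(K_{4}) = 3. Therefore the treewidth is 3.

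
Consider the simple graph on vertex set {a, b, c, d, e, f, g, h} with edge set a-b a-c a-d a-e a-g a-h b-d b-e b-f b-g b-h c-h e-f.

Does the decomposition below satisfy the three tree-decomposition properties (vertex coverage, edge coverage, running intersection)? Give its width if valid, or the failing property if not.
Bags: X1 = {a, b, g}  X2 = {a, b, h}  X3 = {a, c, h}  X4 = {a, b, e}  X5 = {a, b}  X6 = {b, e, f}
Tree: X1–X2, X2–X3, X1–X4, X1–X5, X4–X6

A tree decomposition must satisfy three properties: every vertex lies in some bag; for every edge, both endpoints lie together in some bag; and for every vertex, the bags containing it form a connected subtree. Here vertex d appears in no bag, so the decomposition is invalid.

No — vertex d appears in no bag.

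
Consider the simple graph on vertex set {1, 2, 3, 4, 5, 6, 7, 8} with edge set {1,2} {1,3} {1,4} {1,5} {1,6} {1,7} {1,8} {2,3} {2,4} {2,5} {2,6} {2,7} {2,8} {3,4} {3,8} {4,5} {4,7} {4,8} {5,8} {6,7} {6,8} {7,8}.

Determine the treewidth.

4

A width-4 tree decomposition is:
Bags: B1 = {1, 2, 4, 5, 8}  B2 = {1, 2, 4, 7, 8}  B3 = {1, 2, 3, 4, 8}  B4 = {1, 2, 6, 7, 8}
Tree: B1–B2, B1–B3, B2–B4
Every bag has size at most 5, so the width is 5 − 1 = 4 and tw(G) ≤ 4. On the other hand G contains the 5-clique {1, 2, 3, 4, 8}. A clique must lie in a single bag of any decomposition, so no decomposition can have width below 4. Therefore the treewidth is 4.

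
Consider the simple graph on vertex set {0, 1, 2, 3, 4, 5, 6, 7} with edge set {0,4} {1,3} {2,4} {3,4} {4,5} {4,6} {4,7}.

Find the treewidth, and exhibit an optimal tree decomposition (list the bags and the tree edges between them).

Treewidth 1.
Bags: B1 = {3, 4}  B2 = {2, 4}  B3 = {1, 3}  B4 = {0, 4}  B5 = {4, 6}  B6 = {4, 5}  B7 = {4, 7}
Tree: B1–B2, B1–B3, B1–B4, B4–B5, B5–B6, B5–B7

Each bag holds 2 vertices, so the decomposition has width 1, which upper-bounds the treewidth. Since G has at least one edge (e.g. 4–3), it is not an edgeless graph, so tw(G) ≥ 1. Hence tw(G) = 1 exactly.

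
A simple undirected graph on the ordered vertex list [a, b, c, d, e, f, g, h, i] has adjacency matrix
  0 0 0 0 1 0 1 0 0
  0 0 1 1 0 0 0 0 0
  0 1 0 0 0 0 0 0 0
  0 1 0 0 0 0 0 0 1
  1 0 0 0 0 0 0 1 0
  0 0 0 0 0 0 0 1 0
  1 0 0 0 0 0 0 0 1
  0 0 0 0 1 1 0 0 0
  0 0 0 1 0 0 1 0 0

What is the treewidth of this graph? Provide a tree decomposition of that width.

Treewidth 1.
Bags: B1 = {b, c}  B2 = {b, d}  B3 = {d, i}  B4 = {g, i}  B5 = {a, g}  B6 = {a, e}  B7 = {e, h}  B8 = {f, h}
Tree: B1–B2, B2–B3, B3–B4, B4–B5, B5–B6, B6–B7, B7–B8

Every bag has size at most 2, so the width is 2 − 1 = 1 and tw(G) ≤ 1. Since G has at least one edge (e.g. c–b), it is not an edgeless graph, so tw(G) ≥ 1. The upper and lower bounds meet at 1, so that is the treewidth.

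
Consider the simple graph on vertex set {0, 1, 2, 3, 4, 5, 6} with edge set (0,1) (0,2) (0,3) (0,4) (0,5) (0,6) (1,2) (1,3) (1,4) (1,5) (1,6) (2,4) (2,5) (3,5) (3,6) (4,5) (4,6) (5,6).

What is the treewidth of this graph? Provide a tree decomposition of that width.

The largest bag has 5 vertices, giving width 4; this decomposition certifies tw(G) ≤ 4. On the other hand G contains the 5-clique {0, 1, 3, 5, 6}. A clique must lie in a single bag of any decomposition, so no decomposition can have width below 4. Combining the bounds, tw(G) = 4.

Treewidth 4.
One optimal decomposition is:
Bags: B1 = {0, 1, 4, 5, 6}  B2 = {0, 1, 2, 4, 5}  B3 = {0, 1, 3, 5, 6}
Tree: B1–B2, B1–B3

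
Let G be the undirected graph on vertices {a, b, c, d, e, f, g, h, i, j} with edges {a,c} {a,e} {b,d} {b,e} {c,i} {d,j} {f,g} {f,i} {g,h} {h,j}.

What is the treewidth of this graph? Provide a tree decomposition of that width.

The largest bag has 3 vertices, giving width 2; this decomposition certifies tw(G) ≤ 2. The edges d–j–h–g–f–i–c–a–e–b–d form a cycle, so G is not a tree and its treewidth is at least 2. Therefore the treewidth is 2.

Treewidth 2.
Bags: B1 = {d, h, j}  B2 = {d, g, h}  B3 = {d, f, g}  B4 = {d, f, i}  B5 = {c, d, i}  B6 = {a, c, d}  B7 = {a, d, e}  B8 = {b, d, e}
Tree: B1–B2, B2–B3, B3–B4, B4–B5, B5–B6, B6–B7, B7–B8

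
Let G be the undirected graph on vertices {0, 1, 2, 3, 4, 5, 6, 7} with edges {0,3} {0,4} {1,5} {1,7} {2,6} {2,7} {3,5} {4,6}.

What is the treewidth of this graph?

A width-2 tree decomposition is:
Bags: B1 = {1, 5, 7}  B2 = {3, 5, 7}  B3 = {0, 3, 7}  B4 = {0, 4, 7}  B5 = {4, 6, 7}  B6 = {2, 6, 7}
Tree: B1–B2, B2–B3, B3–B4, B4–B5, B5–B6
The largest bag has 3 vertices, giving width 2; this decomposition certifies tw(G) ≤ 2. For the lower bound, G contains the cycle 7–1–5–3–0–4–6–2–7, so G is not a forest; only forests have treewidth ≤ 1, hence tw(G) ≥ 2. Therefore the treewidth is 2.

2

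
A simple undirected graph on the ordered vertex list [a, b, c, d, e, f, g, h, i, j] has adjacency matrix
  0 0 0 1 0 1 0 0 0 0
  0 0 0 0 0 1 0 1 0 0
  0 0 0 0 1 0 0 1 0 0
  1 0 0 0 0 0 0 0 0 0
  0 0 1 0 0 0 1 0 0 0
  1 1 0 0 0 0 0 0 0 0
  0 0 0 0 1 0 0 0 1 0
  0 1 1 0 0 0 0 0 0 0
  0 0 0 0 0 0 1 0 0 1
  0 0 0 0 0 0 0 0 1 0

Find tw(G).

1

A width-1 tree decomposition is:
Bags: B1 = {i, j}  B2 = {g, i}  B3 = {e, g}  B4 = {c, e}  B5 = {c, h}  B6 = {b, h}  B7 = {b, f}  B8 = {a, f}  B9 = {a, d}
Tree: B1–B2, B2–B3, B3–B4, B4–B5, B5–B6, B6–B7, B7–B8, B8–B9
The largest bag has 2 vertices, giving width 1; this decomposition certifies tw(G) ≤ 1. Since G has at least one edge (e.g. j–i), it is not an edgeless graph, so tw(G) ≥ 1. Therefore the treewidth is 1.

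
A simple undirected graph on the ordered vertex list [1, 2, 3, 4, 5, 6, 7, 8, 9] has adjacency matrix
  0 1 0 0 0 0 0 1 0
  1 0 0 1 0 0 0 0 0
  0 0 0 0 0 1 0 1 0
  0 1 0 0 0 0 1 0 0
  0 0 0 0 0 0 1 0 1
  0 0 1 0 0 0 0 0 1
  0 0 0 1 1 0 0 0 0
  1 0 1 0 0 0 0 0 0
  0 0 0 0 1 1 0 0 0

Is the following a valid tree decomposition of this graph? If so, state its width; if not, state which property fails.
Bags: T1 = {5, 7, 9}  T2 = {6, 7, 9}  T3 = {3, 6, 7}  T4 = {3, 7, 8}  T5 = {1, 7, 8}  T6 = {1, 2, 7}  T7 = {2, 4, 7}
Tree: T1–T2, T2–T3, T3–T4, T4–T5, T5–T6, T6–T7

Yes; width 2.

Checking the three conditions: (i) the bags cover all of {1, 2, 3, 4, 5, 6, 7, 8, 9}; (ii) for each edge, some bag contains both endpoints; (iii) the bags containing any fixed vertex form a subtree. All hold, so the decomposition is valid with width 3 − 1 = 2.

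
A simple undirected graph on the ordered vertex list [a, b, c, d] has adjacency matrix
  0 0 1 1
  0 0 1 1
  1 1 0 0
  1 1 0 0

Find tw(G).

2

A width-2 tree decomposition is:
Bags: B1 = {a, b, d}  B2 = {a, b, c}
Tree: B1–B2
The largest bag has 3 vertices, giving width 2; this decomposition certifies tw(G) ≤ 2. The edges b–d–a–c–b form a cycle, so G is not a tree and its treewidth is at least 2. Therefore the treewidth is 2.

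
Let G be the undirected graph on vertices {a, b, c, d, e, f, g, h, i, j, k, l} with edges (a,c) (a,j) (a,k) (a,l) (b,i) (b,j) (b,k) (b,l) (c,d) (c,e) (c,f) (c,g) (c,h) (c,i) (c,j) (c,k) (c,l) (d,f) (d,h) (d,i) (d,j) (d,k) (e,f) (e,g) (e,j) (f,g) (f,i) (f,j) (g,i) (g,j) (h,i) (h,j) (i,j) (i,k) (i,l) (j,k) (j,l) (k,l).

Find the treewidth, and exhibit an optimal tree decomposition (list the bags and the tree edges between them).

The largest bag has 5 vertices, giving width 4; this decomposition certifies tw(G) ≤ 4. Conversely, {c, e, f, g, j} is a clique of size 5, and the vertices of any clique must share a bag in every tree decomposition; so some bag has ≥ 5 vertices and tw(G) ≥ 4. Therefore the treewidth is 4.

Treewidth 4.
One such decomposition:
Bags: B1 = {c, d, f, i, j}  B2 = {c, d, i, j, k}  B3 = {c, d, h, i, j}  B4 = {c, i, j, k, l}  B5 = {b, i, j, k, l}  B6 = {a, c, j, k, l}  B7 = {c, f, g, i, j}  B8 = {c, e, f, g, j}
Tree: B1–B2, B1–B3, B2–B4, B4–B5, B4–B6, B1–B7, B7–B8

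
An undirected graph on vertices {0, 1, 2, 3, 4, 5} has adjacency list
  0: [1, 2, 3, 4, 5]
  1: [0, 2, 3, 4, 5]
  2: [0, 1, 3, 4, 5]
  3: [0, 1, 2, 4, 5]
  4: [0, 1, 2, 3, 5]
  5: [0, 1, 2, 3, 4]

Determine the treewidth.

A width-5 tree decomposition is:
Bags: B1 = {0, 1, 2, 3, 4, 5}
Tree: (single bag)
A single bag containing all 6 vertices is trivially a valid decomposition of width 5. Conversely, {0, 1, 2, 3, 4, 5} is a clique of size 6, and the vertices of any clique must share a bag in every tree decomposition; so some bag has ≥ 6 vertices and tw(G) ≥ 5. The upper and lower bounds meet at 5, so that is the treewidth.

5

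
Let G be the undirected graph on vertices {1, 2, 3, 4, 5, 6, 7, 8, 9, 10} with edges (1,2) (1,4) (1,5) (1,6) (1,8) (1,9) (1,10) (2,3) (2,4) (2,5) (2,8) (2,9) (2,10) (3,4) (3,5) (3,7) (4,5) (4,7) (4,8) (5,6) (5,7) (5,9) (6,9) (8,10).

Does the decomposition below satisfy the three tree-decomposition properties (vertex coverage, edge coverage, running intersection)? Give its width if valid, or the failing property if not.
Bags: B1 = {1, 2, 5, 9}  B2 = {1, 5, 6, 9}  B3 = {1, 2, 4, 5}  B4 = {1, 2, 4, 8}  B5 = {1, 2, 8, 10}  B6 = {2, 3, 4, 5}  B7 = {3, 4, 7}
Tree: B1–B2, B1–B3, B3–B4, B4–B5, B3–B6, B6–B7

No — edge (5,7) lies in no bag.

A tree decomposition must satisfy three properties: every vertex lies in some bag; for every edge, both endpoints lie together in some bag; and for every vertex, the bags containing it form a connected subtree. Here edge (5,7) lies in no bag, so the decomposition is invalid.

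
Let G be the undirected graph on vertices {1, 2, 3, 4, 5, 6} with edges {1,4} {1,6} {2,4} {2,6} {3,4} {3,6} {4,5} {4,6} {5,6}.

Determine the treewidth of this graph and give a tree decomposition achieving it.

Every bag has size at most 3, so the width is 3 − 1 = 2 and tw(G) ≤ 2. For the lower bound, the 3 vertices {1, 4, 6} are pairwise adjacent, and any tree decomposition puts a clique entirely inside one bag — forcing width ≥ 2. Hence tw(G) = 2 exactly.

Treewidth 2.
Bags: B1 = {1, 4, 6}  B2 = {2, 4, 6}  B3 = {3, 4, 6}  B4 = {4, 5, 6}
Tree: B1–B2, B1–B3, B3–B4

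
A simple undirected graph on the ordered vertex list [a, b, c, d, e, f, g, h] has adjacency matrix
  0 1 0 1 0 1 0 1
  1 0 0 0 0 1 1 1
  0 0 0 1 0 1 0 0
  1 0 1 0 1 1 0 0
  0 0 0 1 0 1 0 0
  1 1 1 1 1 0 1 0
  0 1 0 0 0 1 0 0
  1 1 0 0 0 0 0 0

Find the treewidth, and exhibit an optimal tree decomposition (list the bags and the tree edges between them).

Every bag has size at most 3, so the width is 3 − 1 = 2 and tw(G) ≤ 2. On the other hand G contains the 3-clique {a, b, h}. A clique must lie in a single bag of any decomposition, so no decomposition can have width below 2. Hence tw(G) = 2 exactly.

Treewidth 2.
Bags: B1 = {a, b, f}  B2 = {a, b, h}  B3 = {a, d, f}  B4 = {b, f, g}  B5 = {c, d, f}  B6 = {d, e, f}
Tree: B1–B2, B1–B3, B1–B4, B3–B5, B5–B6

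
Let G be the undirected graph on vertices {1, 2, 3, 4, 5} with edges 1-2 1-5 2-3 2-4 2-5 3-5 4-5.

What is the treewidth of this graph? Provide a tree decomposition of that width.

Treewidth 2.
One such decomposition:
Bags: B1 = {2, 3, 5}  B2 = {2, 4, 5}  B3 = {1, 2, 5}
Tree: B1–B2, B2–B3

Every bag has size at most 3, so the width is 3 − 1 = 2 and tw(G) ≤ 2. Conversely, {1, 2, 5} is a clique of size 3, and the vertices of any clique must share a bag in every tree decomposition; so some bag has ≥ 3 vertices and tw(G) ≥ 2. Hence tw(G) = 2 exactly.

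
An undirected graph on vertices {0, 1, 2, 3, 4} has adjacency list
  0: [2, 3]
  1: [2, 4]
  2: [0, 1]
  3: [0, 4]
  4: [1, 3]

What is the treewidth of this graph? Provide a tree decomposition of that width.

The largest bag has 3 vertices, giving width 2; this decomposition certifies tw(G) ≤ 2. For the lower bound, G contains the cycle 1–4–3–0–2–1, so G is not a forest; only forests have treewidth ≤ 1, hence tw(G) ≥ 2. Combining the bounds, tw(G) = 2.

Treewidth 2.
One such decomposition:
Bags: B1 = {1, 3, 4}  B2 = {0, 1, 3}  B3 = {0, 1, 2}
Tree: B1–B2, B2–B3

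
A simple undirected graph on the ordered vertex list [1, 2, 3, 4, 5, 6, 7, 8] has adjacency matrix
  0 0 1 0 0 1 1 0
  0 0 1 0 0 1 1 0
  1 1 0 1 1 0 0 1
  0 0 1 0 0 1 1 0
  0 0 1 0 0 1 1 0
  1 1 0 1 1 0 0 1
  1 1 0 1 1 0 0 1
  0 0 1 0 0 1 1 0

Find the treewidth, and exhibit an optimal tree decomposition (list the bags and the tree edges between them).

Treewidth 3.
Bags: B1 = {1, 3, 6, 7}  B2 = {3, 6, 7, 8}  B3 = {2, 3, 6, 7}  B4 = {3, 4, 6, 7}  B5 = {3, 5, 6, 7}
Tree: B1–B2, B2–B3, B3–B4, B4–B5

Every bag has size at most 4, so the width is 4 − 1 = 3 and tw(G) ≤ 3. For the lower bound: the 4 vertex sets {1,3}, {6,8}, {7}, {2} are disjoint, each induces a connected subgraph, and every pair is joined by at least one edge of G. Contracting each set to a single vertex therefore yields K_{4} as a minor, and since treewidth is minor-monotone, tw(G) ≥ tw(K_{4}) = 3. The upper and lower bounds meet at 3, so that is the treewidth.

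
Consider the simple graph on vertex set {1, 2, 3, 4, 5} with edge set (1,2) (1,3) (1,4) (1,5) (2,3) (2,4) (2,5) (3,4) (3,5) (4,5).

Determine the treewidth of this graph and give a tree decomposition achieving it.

Treewidth 4.
One such decomposition:
Bags: B1 = {1, 2, 3, 4, 5}
Tree: (single bag)

With just one bag of size 5, the width is 5 − 1 = 4, so tw(G) ≤ 4. For the lower bound, the 5 vertices {1, 2, 3, 4, 5} are pairwise adjacent, and any tree decomposition puts a clique entirely inside one bag — forcing width ≥ 4. The upper and lower bounds meet at 4, so that is the treewidth.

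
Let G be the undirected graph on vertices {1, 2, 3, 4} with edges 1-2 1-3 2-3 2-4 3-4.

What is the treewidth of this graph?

2

A width-2 tree decomposition is:
Bags: B1 = {2, 3, 4}  B2 = {1, 2, 3}
Tree: B1–B2
Every bag has size at most 3, so the width is 3 − 1 = 2 and tw(G) ≤ 2. On the other hand G contains the 3-clique {1, 2, 3}. A clique must lie in a single bag of any decomposition, so no decomposition can have width below 2. The upper and lower bounds meet at 2, so that is the treewidth.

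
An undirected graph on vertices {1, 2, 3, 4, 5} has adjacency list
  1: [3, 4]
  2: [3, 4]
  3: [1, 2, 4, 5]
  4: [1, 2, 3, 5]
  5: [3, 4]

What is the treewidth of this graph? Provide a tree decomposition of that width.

Every bag has size at most 3, so the width is 3 − 1 = 2 and tw(G) ≤ 2. On the other hand G contains the 3-clique {1, 3, 4}. A clique must lie in a single bag of any decomposition, so no decomposition can have width below 2. Hence tw(G) = 2 exactly.

Treewidth 2.
One such decomposition:
Bags: B1 = {2, 3, 4}  B2 = {1, 3, 4}  B3 = {3, 4, 5}
Tree: B1–B2, B1–B3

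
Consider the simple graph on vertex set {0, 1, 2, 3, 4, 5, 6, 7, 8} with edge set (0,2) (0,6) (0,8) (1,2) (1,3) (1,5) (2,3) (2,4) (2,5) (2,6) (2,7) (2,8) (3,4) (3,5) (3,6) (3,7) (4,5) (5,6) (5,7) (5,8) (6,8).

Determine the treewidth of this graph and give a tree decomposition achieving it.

Every bag has size at most 4, so the width is 4 − 1 = 3 and tw(G) ≤ 3. Conversely, {0, 2, 6, 8} is a clique of size 4, and the vertices of any clique must share a bag in every tree decomposition; so some bag has ≥ 4 vertices and tw(G) ≥ 3. Combining the bounds, tw(G) = 3.

Treewidth 3.
One optimal decomposition is:
Bags: B1 = {2, 3, 5, 7}  B2 = {2, 3, 5, 6}  B3 = {2, 5, 6, 8}  B4 = {2, 3, 4, 5}  B5 = {1, 2, 3, 5}  B6 = {0, 2, 6, 8}
Tree: B1–B2, B2–B3, B1–B4, B1–B5, B3–B6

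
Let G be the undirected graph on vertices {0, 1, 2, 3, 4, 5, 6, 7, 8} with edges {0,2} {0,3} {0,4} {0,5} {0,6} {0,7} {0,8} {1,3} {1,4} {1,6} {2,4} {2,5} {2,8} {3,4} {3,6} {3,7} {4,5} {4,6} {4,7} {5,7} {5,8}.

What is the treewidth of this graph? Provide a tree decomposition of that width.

Treewidth 3.
One such decomposition:
Bags: B1 = {0, 3, 4, 6}  B2 = {0, 3, 4, 7}  B3 = {0, 4, 5, 7}  B4 = {0, 2, 4, 5}  B5 = {0, 2, 5, 8}  B6 = {1, 3, 4, 6}
Tree: B1–B2, B2–B3, B3–B4, B4–B5, B1–B6

The largest bag has 4 vertices, giving width 3; this decomposition certifies tw(G) ≤ 3. Conversely, {0, 2, 5, 8} is a clique of size 4, and the vertices of any clique must share a bag in every tree decomposition; so some bag has ≥ 4 vertices and tw(G) ≥ 3. Therefore the treewidth is 3.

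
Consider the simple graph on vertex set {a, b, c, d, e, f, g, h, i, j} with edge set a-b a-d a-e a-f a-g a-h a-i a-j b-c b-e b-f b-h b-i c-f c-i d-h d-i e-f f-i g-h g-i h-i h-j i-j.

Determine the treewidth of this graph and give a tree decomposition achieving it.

Each bag holds 4 vertices, so the decomposition has width 3, which upper-bounds the treewidth. Conversely, {a, b, e, f} is a clique of size 4, and the vertices of any clique must share a bag in every tree decomposition; so some bag has ≥ 4 vertices and tw(G) ≥ 3. Combining the bounds, tw(G) = 3.

Treewidth 3.
One such decomposition:
Bags: B1 = {a, b, h, i}  B2 = {a, b, f, i}  B3 = {a, d, h, i}  B4 = {a, g, h, i}  B5 = {a, h, i, j}  B6 = {a, b, e, f}  B7 = {b, c, f, i}
Tree: B1–B2, B1–B3, B3–B4, B4–B5, B2–B6, B2–B7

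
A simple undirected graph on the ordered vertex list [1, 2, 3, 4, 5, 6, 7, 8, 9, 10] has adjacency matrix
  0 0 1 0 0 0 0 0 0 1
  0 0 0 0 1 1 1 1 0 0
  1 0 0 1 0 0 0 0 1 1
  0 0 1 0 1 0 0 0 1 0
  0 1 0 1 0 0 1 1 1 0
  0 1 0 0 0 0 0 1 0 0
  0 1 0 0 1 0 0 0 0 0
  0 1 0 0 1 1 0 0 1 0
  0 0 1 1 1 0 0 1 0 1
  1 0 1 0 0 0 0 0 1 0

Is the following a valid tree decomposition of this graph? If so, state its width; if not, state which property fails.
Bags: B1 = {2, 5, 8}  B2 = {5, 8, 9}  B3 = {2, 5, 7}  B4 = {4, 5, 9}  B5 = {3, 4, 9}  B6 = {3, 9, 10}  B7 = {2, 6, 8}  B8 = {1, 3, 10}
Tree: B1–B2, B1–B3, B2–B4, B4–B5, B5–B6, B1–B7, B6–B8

Every vertex of G appears in some bag (union = {1, 2, 3, 4, 5, 6, 7, 8, 9, 10}); every edge is covered by a bag; and for each vertex v the set of bags containing v is connected in the bag tree. The decomposition is therefore valid. The largest bag has 3 vertices, so the width is 2.

Yes; width 2.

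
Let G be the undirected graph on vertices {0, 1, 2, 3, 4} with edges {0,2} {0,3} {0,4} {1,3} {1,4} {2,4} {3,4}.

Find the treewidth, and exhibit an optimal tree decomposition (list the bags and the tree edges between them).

The largest bag has 3 vertices, giving width 2; this decomposition certifies tw(G) ≤ 2. For the lower bound, the 3 vertices {0, 2, 4} are pairwise adjacent, and any tree decomposition puts a clique entirely inside one bag — forcing width ≥ 2. Combining the bounds, tw(G) = 2.

Treewidth 2.
Bags: B1 = {0, 3, 4}  B2 = {0, 2, 4}  B3 = {1, 3, 4}
Tree: B1–B2, B1–B3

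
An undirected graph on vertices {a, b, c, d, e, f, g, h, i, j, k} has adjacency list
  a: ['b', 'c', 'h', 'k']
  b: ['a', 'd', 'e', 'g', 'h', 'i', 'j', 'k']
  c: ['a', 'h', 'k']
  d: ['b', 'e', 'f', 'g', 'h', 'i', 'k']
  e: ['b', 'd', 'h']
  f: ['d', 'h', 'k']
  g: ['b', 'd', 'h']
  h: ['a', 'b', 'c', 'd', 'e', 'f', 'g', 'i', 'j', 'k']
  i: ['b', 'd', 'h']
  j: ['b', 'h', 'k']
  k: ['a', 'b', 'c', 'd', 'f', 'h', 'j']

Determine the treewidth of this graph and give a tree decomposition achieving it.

Treewidth 3.
One optimal decomposition is:
Bags: B1 = {b, h, j, k}  B2 = {b, d, h, k}  B3 = {a, b, h, k}  B4 = {b, d, e, h}  B5 = {b, d, h, i}  B6 = {b, d, g, h}  B7 = {d, f, h, k}  B8 = {a, c, h, k}
Tree: B1–B2, B1–B3, B2–B4, B4–B5, B2–B6, B2–B7, B3–B8

Every bag has size at most 4, so the width is 4 − 1 = 3 and tw(G) ≤ 3. For the lower bound, the 4 vertices {a, c, h, k} are pairwise adjacent, and any tree decomposition puts a clique entirely inside one bag — forcing width ≥ 3. Therefore the treewidth is 3.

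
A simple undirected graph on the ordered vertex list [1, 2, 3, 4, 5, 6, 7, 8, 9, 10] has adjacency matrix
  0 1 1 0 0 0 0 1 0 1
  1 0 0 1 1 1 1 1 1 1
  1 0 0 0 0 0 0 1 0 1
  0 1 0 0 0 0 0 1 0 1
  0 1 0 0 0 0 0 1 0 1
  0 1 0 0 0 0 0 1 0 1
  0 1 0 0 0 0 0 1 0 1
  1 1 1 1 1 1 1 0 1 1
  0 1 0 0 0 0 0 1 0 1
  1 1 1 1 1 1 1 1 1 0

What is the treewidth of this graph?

A width-3 tree decomposition is:
Bags: B1 = {2, 5, 8, 10}  B2 = {2, 6, 8, 10}  B3 = {2, 8, 9, 10}  B4 = {1, 2, 8, 10}  B5 = {2, 4, 8, 10}  B6 = {1, 3, 8, 10}  B7 = {2, 7, 8, 10}
Tree: B1–B2, B1–B3, B2–B4, B1–B5, B4–B6, B1–B7
The largest bag has 4 vertices, giving width 3; this decomposition certifies tw(G) ≤ 3. On the other hand G contains the 4-clique {1, 2, 8, 10}. A clique must lie in a single bag of any decomposition, so no decomposition can have width below 3. Hence tw(G) = 3 exactly.

3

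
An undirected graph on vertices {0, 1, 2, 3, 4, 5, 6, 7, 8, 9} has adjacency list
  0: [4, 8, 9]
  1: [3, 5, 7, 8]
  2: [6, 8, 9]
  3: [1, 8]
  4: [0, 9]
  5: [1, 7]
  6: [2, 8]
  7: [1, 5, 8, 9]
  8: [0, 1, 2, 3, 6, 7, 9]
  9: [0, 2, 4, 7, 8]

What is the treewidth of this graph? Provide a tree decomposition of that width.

Every bag has size at most 3, so the width is 3 − 1 = 2 and tw(G) ≤ 2. For the lower bound, the 3 vertices {1, 3, 8} are pairwise adjacent, and any tree decomposition puts a clique entirely inside one bag — forcing width ≥ 2. Therefore the treewidth is 2.

Treewidth 2.
Bags: B1 = {0, 8, 9}  B2 = {7, 8, 9}  B3 = {2, 8, 9}  B4 = {1, 7, 8}  B5 = {1, 5, 7}  B6 = {2, 6, 8}  B7 = {1, 3, 8}  B8 = {0, 4, 9}
Tree: B1–B2, B2–B3, B2–B4, B4–B5, B3–B6, B4–B7, B1–B8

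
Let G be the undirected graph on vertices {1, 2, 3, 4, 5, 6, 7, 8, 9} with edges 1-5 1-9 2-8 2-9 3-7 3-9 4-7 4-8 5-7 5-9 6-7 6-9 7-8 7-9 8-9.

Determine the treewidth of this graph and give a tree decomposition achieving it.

Every bag has size at most 3, so the width is 3 − 1 = 2 and tw(G) ≤ 2. For the lower bound, the 3 vertices {1, 5, 9} are pairwise adjacent, and any tree decomposition puts a clique entirely inside one bag — forcing width ≥ 2. Hence tw(G) = 2 exactly.

Treewidth 2.
One such decomposition:
Bags: B1 = {3, 7, 9}  B2 = {6, 7, 9}  B3 = {7, 8, 9}  B4 = {4, 7, 8}  B5 = {2, 8, 9}  B6 = {5, 7, 9}  B7 = {1, 5, 9}
Tree: B1–B2, B2–B3, B3–B4, B3–B5, B1–B6, B6–B7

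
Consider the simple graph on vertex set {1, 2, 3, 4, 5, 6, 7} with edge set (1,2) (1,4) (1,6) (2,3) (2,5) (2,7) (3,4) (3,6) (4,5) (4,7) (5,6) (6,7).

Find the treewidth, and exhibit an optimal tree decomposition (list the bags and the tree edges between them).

Every bag has size at most 4, so the width is 4 − 1 = 3 and tw(G) ≤ 3. For the lower bound: the 4 vertex sets {4,7}, {2,3}, {6}, {5} are disjoint, each induces a connected subgraph, and every pair is joined by at least one edge of G. Contracting each set to a single vertex therefore yields K_{4} as a minor, and since treewidth is minor-monotone, tw(G) ≥ tw(K_{4}) = 3. Therefore the treewidth is 3.

Treewidth 3.
One such decomposition:
Bags: B1 = {2, 4, 6, 7}  B2 = {2, 3, 4, 6}  B3 = {2, 4, 5, 6}  B4 = {1, 2, 4, 6}
Tree: B1–B2, B2–B3, B3–B4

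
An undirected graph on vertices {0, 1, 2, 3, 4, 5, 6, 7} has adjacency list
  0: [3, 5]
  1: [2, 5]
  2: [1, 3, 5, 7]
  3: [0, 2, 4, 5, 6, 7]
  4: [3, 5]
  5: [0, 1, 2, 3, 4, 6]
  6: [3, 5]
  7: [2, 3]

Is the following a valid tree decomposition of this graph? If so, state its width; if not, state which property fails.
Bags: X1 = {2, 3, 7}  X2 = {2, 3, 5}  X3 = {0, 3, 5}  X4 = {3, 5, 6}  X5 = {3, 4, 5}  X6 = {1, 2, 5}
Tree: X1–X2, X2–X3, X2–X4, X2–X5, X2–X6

Yes; width 2.

Every vertex of G appears in some bag (union = {0, 1, 2, 3, 4, 5, 6, 7}); every edge is covered by a bag; and for each vertex v the set of bags containing v is connected in the bag tree. The decomposition is therefore valid. The largest bag has 3 vertices, so the width is 2.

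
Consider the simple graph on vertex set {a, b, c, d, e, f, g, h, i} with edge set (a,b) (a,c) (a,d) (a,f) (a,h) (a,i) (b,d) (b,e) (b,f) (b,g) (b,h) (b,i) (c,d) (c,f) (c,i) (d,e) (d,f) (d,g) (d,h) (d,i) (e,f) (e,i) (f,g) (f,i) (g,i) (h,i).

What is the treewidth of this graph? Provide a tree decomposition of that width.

Treewidth 4.
One such decomposition:
Bags: B1 = {b, d, f, g, i}  B2 = {a, b, d, f, i}  B3 = {b, d, e, f, i}  B4 = {a, b, d, h, i}  B5 = {a, c, d, f, i}
Tree: B1–B2, B1–B3, B2–B4, B2–B5

The largest bag has 5 vertices, giving width 4; this decomposition certifies tw(G) ≤ 4. Conversely, {a, b, d, h, i} is a clique of size 5, and the vertices of any clique must share a bag in every tree decomposition; so some bag has ≥ 5 vertices and tw(G) ≥ 4. Therefore the treewidth is 4.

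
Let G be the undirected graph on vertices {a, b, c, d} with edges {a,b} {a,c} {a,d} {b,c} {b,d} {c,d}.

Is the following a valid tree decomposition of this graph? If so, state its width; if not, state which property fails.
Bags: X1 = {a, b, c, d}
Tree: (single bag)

Checking the three conditions: (i) the bags cover all of {a, b, c, d}; (ii) for each edge, some bag contains both endpoints; (iii) the bags containing any fixed vertex form a subtree. All hold, so the decomposition is valid with width 4 − 1 = 3.

Yes; width 3.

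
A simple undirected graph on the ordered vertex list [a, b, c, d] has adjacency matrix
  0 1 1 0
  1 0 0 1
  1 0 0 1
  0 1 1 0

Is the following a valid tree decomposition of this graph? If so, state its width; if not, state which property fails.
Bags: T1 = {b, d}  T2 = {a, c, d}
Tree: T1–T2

No — edge (a,b) lies in no bag.

A tree decomposition must satisfy three properties: every vertex lies in some bag; for every edge, both endpoints lie together in some bag; and for every vertex, the bags containing it form a connected subtree. Here edge (a,b) lies in no bag, so the decomposition is invalid.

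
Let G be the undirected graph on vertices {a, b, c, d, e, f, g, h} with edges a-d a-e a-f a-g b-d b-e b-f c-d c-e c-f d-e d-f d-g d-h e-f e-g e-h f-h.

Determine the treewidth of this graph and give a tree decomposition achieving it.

Treewidth 3.
One optimal decomposition is:
Bags: B1 = {a, d, e, f}  B2 = {c, d, e, f}  B3 = {a, d, e, g}  B4 = {d, e, f, h}  B5 = {b, d, e, f}
Tree: B1–B2, B1–B3, B1–B4, B2–B5

The largest bag has 4 vertices, giving width 3; this decomposition certifies tw(G) ≤ 3. For the lower bound, the 4 vertices {a, d, e, g} are pairwise adjacent, and any tree decomposition puts a clique entirely inside one bag — forcing width ≥ 3. Combining the bounds, tw(G) = 3.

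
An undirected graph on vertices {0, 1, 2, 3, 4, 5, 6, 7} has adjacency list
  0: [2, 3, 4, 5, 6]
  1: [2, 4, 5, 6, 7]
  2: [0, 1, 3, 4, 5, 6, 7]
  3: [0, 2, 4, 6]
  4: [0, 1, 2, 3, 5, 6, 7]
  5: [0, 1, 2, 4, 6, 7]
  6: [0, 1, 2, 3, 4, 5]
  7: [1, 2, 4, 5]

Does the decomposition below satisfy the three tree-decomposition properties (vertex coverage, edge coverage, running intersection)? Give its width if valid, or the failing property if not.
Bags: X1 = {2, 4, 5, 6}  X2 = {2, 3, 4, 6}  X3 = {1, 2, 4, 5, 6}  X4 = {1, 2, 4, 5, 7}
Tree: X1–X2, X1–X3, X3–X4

No — vertex 0 appears in no bag.

A tree decomposition must satisfy three properties: every vertex lies in some bag; for every edge, both endpoints lie together in some bag; and for every vertex, the bags containing it form a connected subtree. Here vertex 0 appears in no bag, so the decomposition is invalid.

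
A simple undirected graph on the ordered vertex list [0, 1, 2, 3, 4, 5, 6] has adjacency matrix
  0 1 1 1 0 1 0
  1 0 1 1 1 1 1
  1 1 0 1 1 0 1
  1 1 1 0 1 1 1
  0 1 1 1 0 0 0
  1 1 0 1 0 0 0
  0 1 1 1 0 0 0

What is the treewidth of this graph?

3

A width-3 tree decomposition is:
Bags: B1 = {0, 1, 2, 3}  B2 = {0, 1, 3, 5}  B3 = {1, 2, 3, 4}  B4 = {1, 2, 3, 6}
Tree: B1–B2, B1–B3, B3–B4
Each bag holds 4 vertices, so the decomposition has width 3, which upper-bounds the treewidth. For the lower bound, the 4 vertices {0, 1, 2, 3} are pairwise adjacent, and any tree decomposition puts a clique entirely inside one bag — forcing width ≥ 3. Therefore the treewidth is 3.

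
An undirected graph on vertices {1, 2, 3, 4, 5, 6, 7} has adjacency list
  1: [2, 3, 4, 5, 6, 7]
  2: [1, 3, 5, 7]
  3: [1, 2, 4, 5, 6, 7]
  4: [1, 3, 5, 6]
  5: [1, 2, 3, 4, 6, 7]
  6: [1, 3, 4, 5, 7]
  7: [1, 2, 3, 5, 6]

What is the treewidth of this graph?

A width-4 tree decomposition is:
Bags: B1 = {1, 3, 5, 6, 7}  B2 = {1, 2, 3, 5, 7}  B3 = {1, 3, 4, 5, 6}
Tree: B1–B2, B1–B3
Each bag holds 5 vertices, so the decomposition has width 4, which upper-bounds the treewidth. Conversely, {1, 2, 3, 5, 7} is a clique of size 5, and the vertices of any clique must share a bag in every tree decomposition; so some bag has ≥ 5 vertices and tw(G) ≥ 4. The upper and lower bounds meet at 4, so that is the treewidth.

4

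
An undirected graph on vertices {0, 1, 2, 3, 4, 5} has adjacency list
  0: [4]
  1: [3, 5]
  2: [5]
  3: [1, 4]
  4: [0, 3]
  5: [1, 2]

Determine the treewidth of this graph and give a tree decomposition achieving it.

The largest bag has 2 vertices, giving width 1; this decomposition certifies tw(G) ≤ 1. G has an edge, so its treewidth is at least 1. Therefore the treewidth is 1.

Treewidth 1.
Bags: B1 = {2, 5}  B2 = {1, 5}  B3 = {1, 3}  B4 = {3, 4}  B5 = {0, 4}
Tree: B1–B2, B2–B3, B3–B4, B4–B5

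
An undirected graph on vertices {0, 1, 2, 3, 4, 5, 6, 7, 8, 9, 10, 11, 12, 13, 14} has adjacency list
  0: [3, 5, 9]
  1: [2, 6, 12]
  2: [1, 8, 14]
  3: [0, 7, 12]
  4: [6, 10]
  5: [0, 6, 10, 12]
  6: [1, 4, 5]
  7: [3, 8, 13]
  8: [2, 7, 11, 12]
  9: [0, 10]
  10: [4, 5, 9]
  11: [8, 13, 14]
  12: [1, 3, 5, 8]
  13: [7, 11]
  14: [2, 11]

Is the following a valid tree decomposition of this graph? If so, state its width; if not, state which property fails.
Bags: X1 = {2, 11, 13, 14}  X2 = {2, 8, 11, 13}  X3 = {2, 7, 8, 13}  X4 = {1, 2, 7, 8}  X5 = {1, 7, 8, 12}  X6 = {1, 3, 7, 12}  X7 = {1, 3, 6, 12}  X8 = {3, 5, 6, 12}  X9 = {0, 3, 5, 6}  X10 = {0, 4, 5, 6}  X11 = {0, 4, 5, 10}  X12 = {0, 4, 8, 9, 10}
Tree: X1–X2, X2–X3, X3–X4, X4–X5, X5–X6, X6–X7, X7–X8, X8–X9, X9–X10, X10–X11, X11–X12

No — bags containing vertex 8 are not connected in the tree.

A tree decomposition must satisfy three properties: every vertex lies in some bag; for every edge, both endpoints lie together in some bag; and for every vertex, the bags containing it form a connected subtree. Here bags containing vertex 8 are not connected in the tree, so the decomposition is invalid.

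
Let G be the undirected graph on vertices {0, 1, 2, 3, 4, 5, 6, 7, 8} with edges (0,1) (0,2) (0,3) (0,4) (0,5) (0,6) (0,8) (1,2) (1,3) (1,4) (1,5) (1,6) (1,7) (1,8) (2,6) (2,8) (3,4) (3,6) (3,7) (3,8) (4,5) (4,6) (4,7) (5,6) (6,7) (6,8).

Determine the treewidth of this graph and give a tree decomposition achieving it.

Treewidth 4.
One optimal decomposition is:
Bags: B1 = {0, 1, 3, 6, 8}  B2 = {0, 1, 3, 4, 6}  B3 = {0, 1, 2, 6, 8}  B4 = {0, 1, 4, 5, 6}  B5 = {1, 3, 4, 6, 7}
Tree: B1–B2, B1–B3, B2–B4, B2–B5

The largest bag has 5 vertices, giving width 4; this decomposition certifies tw(G) ≤ 4. Conversely, {0, 1, 2, 6, 8} is a clique of size 5, and the vertices of any clique must share a bag in every tree decomposition; so some bag has ≥ 5 vertices and tw(G) ≥ 4. Hence tw(G) = 4 exactly.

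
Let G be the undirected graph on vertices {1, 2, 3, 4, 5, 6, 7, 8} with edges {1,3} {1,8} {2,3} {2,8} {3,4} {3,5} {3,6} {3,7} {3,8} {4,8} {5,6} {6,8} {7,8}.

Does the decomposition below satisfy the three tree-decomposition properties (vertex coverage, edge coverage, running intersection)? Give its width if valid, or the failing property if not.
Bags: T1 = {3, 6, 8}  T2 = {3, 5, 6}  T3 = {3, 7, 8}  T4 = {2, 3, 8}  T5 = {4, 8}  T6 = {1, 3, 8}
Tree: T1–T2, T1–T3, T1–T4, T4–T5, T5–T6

A tree decomposition must satisfy three properties: every vertex lies in some bag; for every edge, both endpoints lie together in some bag; and for every vertex, the bags containing it form a connected subtree. Here edge (3,4) lies in no bag, so the decomposition is invalid.

No — edge (3,4) lies in no bag.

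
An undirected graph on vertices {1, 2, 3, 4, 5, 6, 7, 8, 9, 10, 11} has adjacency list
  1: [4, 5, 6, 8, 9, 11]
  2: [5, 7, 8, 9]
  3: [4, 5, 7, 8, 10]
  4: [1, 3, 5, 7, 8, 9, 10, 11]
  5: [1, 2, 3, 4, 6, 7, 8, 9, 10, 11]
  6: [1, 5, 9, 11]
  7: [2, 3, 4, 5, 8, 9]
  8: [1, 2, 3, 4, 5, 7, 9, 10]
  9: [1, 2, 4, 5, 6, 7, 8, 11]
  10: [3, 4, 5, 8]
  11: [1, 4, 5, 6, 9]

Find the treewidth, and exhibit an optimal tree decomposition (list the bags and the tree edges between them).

Treewidth 4.
One such decomposition:
Bags: B1 = {3, 4, 5, 7, 8}  B2 = {4, 5, 7, 8, 9}  B3 = {3, 4, 5, 8, 10}  B4 = {1, 4, 5, 8, 9}  B5 = {2, 5, 7, 8, 9}  B6 = {1, 4, 5, 9, 11}  B7 = {1, 5, 6, 9, 11}
Tree: B1–B2, B1–B3, B2–B4, B2–B5, B4–B6, B6–B7

Every bag has size at most 5, so the width is 5 − 1 = 4 and tw(G) ≤ 4. Conversely, {2, 5, 7, 8, 9} is a clique of size 5, and the vertices of any clique must share a bag in every tree decomposition; so some bag has ≥ 5 vertices and tw(G) ≥ 4. Combining the bounds, tw(G) = 4.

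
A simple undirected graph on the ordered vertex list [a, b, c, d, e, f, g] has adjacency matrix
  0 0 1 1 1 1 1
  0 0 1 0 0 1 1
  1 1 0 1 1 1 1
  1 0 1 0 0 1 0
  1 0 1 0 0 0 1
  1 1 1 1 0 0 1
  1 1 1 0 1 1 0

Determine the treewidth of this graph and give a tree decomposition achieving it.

Treewidth 3.
One such decomposition:
Bags: B1 = {a, c, d, f}  B2 = {a, c, f, g}  B3 = {b, c, f, g}  B4 = {a, c, e, g}
Tree: B1–B2, B2–B3, B2–B4

Each bag holds 4 vertices, so the decomposition has width 3, which upper-bounds the treewidth. On the other hand G contains the 4-clique {a, c, e, g}. A clique must lie in a single bag of any decomposition, so no decomposition can have width below 3. The upper and lower bounds meet at 3, so that is the treewidth.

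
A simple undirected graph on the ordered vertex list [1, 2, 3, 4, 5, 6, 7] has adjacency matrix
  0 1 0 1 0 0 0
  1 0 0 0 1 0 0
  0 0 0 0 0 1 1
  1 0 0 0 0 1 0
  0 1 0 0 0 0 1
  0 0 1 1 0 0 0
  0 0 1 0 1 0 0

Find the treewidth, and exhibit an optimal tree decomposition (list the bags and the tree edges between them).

Treewidth 2.
Bags: B1 = {3, 5, 7}  B2 = {2, 3, 5}  B3 = {1, 2, 3}  B4 = {1, 3, 4}  B5 = {3, 4, 6}
Tree: B1–B2, B2–B3, B3–B4, B4–B5

Every bag has size at most 3, so the width is 3 − 1 = 2 and tw(G) ≤ 2. The edges 3–7–5–2–1–4–6–3 form a cycle, so G is not a tree and its treewidth is at least 2. The upper and lower bounds meet at 2, so that is the treewidth.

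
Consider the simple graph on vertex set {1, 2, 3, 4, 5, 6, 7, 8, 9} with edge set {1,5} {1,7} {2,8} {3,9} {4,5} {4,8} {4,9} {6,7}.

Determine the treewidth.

1

A width-1 tree decomposition is:
Bags: B1 = {4, 8}  B2 = {4, 5}  B3 = {1, 5}  B4 = {1, 7}  B5 = {4, 9}  B6 = {2, 8}  B7 = {3, 9}  B8 = {6, 7}
Tree: B1–B2, B2–B3, B3–B4, B1–B5, B1–B6, B5–B7, B4–B8
Every bag has size at most 2, so the width is 2 − 1 = 1 and tw(G) ≤ 1. Since G has at least one edge (e.g. 8–4), it is not an edgeless graph, so tw(G) ≥ 1. Therefore the treewidth is 1.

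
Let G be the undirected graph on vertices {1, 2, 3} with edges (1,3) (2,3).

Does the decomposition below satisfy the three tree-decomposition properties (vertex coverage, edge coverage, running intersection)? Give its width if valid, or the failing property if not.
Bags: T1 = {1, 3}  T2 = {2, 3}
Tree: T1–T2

Yes; width 1.

Vertex coverage: the bags together contain {1, 2, 3}, the full vertex set. Edge coverage: each edge of G has both endpoints in at least one bag. Running intersection: for every vertex, the bags containing it form a connected subtree. All three properties hold, so this is a valid tree decomposition of width max|bag| − 1 = 1, and hence tw(G) ≤ 1.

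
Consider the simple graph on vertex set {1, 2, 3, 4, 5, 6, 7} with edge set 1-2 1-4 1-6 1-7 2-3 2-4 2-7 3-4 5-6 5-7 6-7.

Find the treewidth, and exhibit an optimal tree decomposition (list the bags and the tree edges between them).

Each bag holds 3 vertices, so the decomposition has width 2, which upper-bounds the treewidth. For the lower bound, the 3 vertices {1, 2, 4} are pairwise adjacent, and any tree decomposition puts a clique entirely inside one bag — forcing width ≥ 2. Therefore the treewidth is 2.

Treewidth 2.
One optimal decomposition is:
Bags: B1 = {1, 2, 7}  B2 = {1, 2, 4}  B3 = {2, 3, 4}  B4 = {1, 6, 7}  B5 = {5, 6, 7}
Tree: B1–B2, B2–B3, B1–B4, B4–B5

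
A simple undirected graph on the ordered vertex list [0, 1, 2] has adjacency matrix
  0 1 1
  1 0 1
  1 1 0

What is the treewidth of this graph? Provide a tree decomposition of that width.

Treewidth 2.
One such decomposition:
Bags: B1 = {0, 1, 2}
Tree: (single bag)

A single bag containing all 3 vertices is trivially a valid decomposition of width 2. On the other hand G contains the 3-clique {0, 1, 2}. A clique must lie in a single bag of any decomposition, so no decomposition can have width below 2. Combining the bounds, tw(G) = 2.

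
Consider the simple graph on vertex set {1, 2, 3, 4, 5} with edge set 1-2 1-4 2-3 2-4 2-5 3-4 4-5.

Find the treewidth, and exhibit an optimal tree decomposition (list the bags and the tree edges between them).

The largest bag has 3 vertices, giving width 2; this decomposition certifies tw(G) ≤ 2. For the lower bound, the 3 vertices {1, 2, 4} are pairwise adjacent, and any tree decomposition puts a clique entirely inside one bag — forcing width ≥ 2. Therefore the treewidth is 2.

Treewidth 2.
One optimal decomposition is:
Bags: B1 = {2, 3, 4}  B2 = {1, 2, 4}  B3 = {2, 4, 5}
Tree: B1–B2, B1–B3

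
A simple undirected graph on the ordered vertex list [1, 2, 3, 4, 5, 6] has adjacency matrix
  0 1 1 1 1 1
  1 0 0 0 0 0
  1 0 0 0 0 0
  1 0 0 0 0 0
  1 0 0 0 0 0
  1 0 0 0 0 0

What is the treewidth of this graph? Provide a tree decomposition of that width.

Every bag has size at most 2, so the width is 2 − 1 = 1 and tw(G) ≤ 1. G has an edge, so its treewidth is at least 1. The upper and lower bounds meet at 1, so that is the treewidth.

Treewidth 1.
One optimal decomposition is:
Bags: B1 = {1, 2}  B2 = {1, 5}  B3 = {1, 4}  B4 = {1, 3}  B5 = {1, 6}
Tree: B1–B2, B1–B3, B1–B4, B3–B5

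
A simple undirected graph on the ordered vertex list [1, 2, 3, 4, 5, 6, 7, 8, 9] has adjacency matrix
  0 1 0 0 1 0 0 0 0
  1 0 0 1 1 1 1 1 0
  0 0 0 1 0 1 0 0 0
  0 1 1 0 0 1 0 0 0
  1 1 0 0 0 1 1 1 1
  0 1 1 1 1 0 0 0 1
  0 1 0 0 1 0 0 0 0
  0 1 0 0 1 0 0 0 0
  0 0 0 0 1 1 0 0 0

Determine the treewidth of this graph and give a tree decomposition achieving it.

Treewidth 2.
One optimal decomposition is:
Bags: B1 = {2, 5, 6}  B2 = {2, 5, 7}  B3 = {1, 2, 5}  B4 = {2, 5, 8}  B5 = {5, 6, 9}  B6 = {2, 4, 6}  B7 = {3, 4, 6}
Tree: B1–B2, B2–B3, B1–B4, B1–B5, B1–B6, B6–B7

The largest bag has 3 vertices, giving width 2; this decomposition certifies tw(G) ≤ 2. On the other hand G contains the 3-clique {5, 6, 9}. A clique must lie in a single bag of any decomposition, so no decomposition can have width below 2. Combining the bounds, tw(G) = 2.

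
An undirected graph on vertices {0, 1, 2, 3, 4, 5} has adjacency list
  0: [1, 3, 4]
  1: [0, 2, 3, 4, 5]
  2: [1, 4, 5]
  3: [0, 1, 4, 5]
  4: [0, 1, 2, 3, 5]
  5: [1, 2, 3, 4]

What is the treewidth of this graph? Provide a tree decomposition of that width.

Each bag holds 4 vertices, so the decomposition has width 3, which upper-bounds the treewidth. Conversely, {1, 2, 4, 5} is a clique of size 4, and the vertices of any clique must share a bag in every tree decomposition; so some bag has ≥ 4 vertices and tw(G) ≥ 3. Hence tw(G) = 3 exactly.

Treewidth 3.
Bags: B1 = {1, 3, 4, 5}  B2 = {1, 2, 4, 5}  B3 = {0, 1, 3, 4}
Tree: B1–B2, B1–B3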